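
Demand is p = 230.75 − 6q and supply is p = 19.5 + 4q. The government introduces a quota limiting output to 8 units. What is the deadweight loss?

861.33

Competitive equilibrium: 230.75 − 6q = 19.5 + 4q → q* = 21.125, p* = 104.
At q = 8: demand price = 230.75 − 6·8 = 182.75; supply price = 19.5 + 4·8 = 51.5.
Δq = 21.125 − 8 = 13.125; wedge = 182.75 − 51.5 = 131.25.
Welfare loss = ½ × 13.125 × 131.25 = 861.33.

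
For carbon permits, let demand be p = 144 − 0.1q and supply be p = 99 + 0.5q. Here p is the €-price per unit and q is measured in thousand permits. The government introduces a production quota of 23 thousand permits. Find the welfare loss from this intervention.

€811.20 thousand

Competitive equilibrium: 144 − 0.1q = 99 + 0.5q → q* = 75, p* = 136.5.
At q = 23: demand price = 144 − 0.1·23 = 141.7; supply price = 99 + 0.5·23 = 110.5.
Δq = 75 − 23 = 52; wedge = 141.7 − 110.5 = 31.2.
The triangle = ½ × 52 × 31.2 = €811.20 thousand.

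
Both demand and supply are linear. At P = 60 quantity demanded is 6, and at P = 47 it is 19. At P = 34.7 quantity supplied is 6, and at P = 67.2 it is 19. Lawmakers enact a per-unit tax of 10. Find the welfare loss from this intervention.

14.29

Demand slope = (47 − 60)/(19 − 6) = −1, so P = 66 − Q.
Supply slope = (67.2 − 34.7)/(19 − 6) = 2.5, so P = 19.7 + 2.5Q.
Competitive equilibrium: 66 − Q = 19.7 + 2.5Q → Q* = 13.2286, P* = 52.7714.
With the tax, the buyer price exceeds the seller price by 10: (66 − Q) − (19.7 + 2.5Q) = 10 → Q' = 10.3714.
ΔQ = 13.2286 − 10.3714 = 2.8572; the wedge equals the tax, 10.
The triangle = ½ × 2.8572 × 10 = 14.29.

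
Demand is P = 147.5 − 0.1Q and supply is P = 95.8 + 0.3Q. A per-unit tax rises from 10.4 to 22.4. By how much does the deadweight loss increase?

Competitive equilibrium: 147.5 − 0.1Q = 95.8 + 0.3Q → Q* = 129.25, P* = 134.575.
For a per-unit tax t: ΔQ = t/0.4, so DWL = ½·t·(t/0.4) = t²/0.8.
At t = 10.4: DWL = 135.2. At t = 22.4: DWL = 627.2.
Increase = 627.2 − 135.2 = 492.

492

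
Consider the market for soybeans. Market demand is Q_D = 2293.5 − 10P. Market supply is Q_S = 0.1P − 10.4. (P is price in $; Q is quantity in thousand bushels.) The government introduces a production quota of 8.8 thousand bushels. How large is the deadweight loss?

In inverse form: demand P = 229.35 − 0.1Q, supply P = 104 + 10Q.
Competitive equilibrium: 229.35 − 0.1Q = 104 + 10Q → Q* = 12.4109, P* = 228.1089.
At Q = 8.8: demand price = 229.35 − 0.1·8.8 = 228.47; supply price = 104 + 10·8.8 = 192.
ΔQ = 12.4109 − 8.8 = 3.6109; wedge = 228.47 − 192 = 36.47.
Deadweight loss = ½ × 3.6109 × 36.47 = $65.84 thousand.

$65.84 thousand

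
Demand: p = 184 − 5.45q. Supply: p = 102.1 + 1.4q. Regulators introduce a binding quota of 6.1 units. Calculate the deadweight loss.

Competitive equilibrium: 184 − 5.45q = 102.1 + 1.4q → q* = 11.9562, p* = 118.8387.
At q = 6.1: demand price = 184 − 5.45·6.1 = 150.755; supply price = 102.1 + 1.4·6.1 = 110.64.
Δq = 11.9562 − 6.1 = 5.8562; wedge = 150.755 − 110.64 = 40.115.
The triangle = ½ × 5.8562 × 40.115 = 117.46.

117.46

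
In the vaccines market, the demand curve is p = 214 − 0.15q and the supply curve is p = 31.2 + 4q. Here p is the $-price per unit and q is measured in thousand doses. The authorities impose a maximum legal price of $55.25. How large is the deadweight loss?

Competitive equilibrium: 214 − 0.15q = 31.2 + 4q → q* = 44.0482, p* = 207.3928.
At the ceiling p = 55.25, quantity supplied = (55.25 − 31.2)/4 = 6.0125.
Willingness to pay at q' = 6.0125: 214 − 0.15·6.0125 = 213.0981.
Δq = 44.0482 − 6.0125 = 38.0357; wedge = 213.0981 − 55.25 = 157.8481.
The triangle = ½ × 38.0357 × 157.8481 = $3001.93 thousand.

$3001.93 thousand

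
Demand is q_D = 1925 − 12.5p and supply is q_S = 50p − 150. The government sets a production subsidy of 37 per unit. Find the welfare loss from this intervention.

6845

In inverse form: demand p = 154 − 0.08q, supply p = 3 + 0.02q.
Competitive equilibrium: 154 − 0.08q = 3 + 0.02q → q* = 1510, p* = 33.2.
The subsidy lowers effective supply by 37: p = 0.02q − 34.
New quantity: 154 − 0.08q = 0.02q − 34 → q' = 1880.
Overproduction Δq = 1880 − 1510 = 370; wedge = subsidy = 37.
Welfare loss = ½ × 370 × 37 = 6845.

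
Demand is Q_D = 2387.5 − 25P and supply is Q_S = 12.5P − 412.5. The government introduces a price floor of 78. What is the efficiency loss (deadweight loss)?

In inverse form: demand P = 95.5 − 0.04Q, supply P = 33 + 0.08Q.
Competitive equilibrium: 95.5 − 0.04Q = 33 + 0.08Q → Q* = 520.8333, P* = 74.6667.
At the floor P = 78, quantity demanded = (95.5 − 78)/0.04 = 437.5.
Sellers' marginal cost at Q' = 437.5: 33 + 0.08·437.5 = 68.
ΔQ = 520.8333 − 437.5 = 83.3333; wedge = 78 − 68 = 10.
Welfare loss = ½ × 83.3333 × 10 = 416.67.

416.67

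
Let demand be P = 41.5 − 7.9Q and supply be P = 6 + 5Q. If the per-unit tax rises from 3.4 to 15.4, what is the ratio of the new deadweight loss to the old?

Competitive equilibrium: 41.5 − 7.9Q = 6 + 5Q → Q* = 2.7519, P* = 19.7597.
For a per-unit tax t: ΔQ = t/12.9, so DWL = ½·t·(t/12.9) = t²/25.8.
At t = 3.4: DWL = 0.448. At t = 15.4: DWL = 9.192.
Ratio = (15.4/3.4)² = 20.516.

20.516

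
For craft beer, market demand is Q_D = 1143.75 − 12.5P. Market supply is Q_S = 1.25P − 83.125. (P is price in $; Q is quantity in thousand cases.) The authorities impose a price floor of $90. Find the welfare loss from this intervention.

$41.05 thousand

In inverse form: demand P = 91.5 − 0.08Q, supply P = 66.5 + 0.8Q.
Competitive equilibrium: 91.5 − 0.08Q = 66.5 + 0.8Q → Q* = 28.4091, P* = 89.2273.
At the floor P = 90, quantity demanded = (91.5 − 90)/0.08 = 18.75.
Sellers' marginal cost at Q' = 18.75: 66.5 + 0.8·18.75 = 81.5.
ΔQ = 28.4091 − 18.75 = 9.6591; wedge = 90 − 81.5 = 8.5.
The triangle = ½ × 9.6591 × 8.5 = $41.05 thousand.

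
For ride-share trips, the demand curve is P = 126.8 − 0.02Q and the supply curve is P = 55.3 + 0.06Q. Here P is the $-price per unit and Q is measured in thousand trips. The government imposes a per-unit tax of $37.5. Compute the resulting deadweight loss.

Competitive equilibrium: 126.8 − 0.02Q = 55.3 + 0.06Q → Q* = 893.75, P* = 108.925.
With the tax, the buyer price exceeds the seller price by 37.5: (126.8 − 0.02Q) − (55.3 + 0.06Q) = 37.5 → Q' = 425.
ΔQ = 893.75 − 425 = 468.75; the wedge equals the tax, 37.5.
Deadweight loss = ½ × 468.75 × 37.5 = $8789.06 thousand.

$8789.06 thousand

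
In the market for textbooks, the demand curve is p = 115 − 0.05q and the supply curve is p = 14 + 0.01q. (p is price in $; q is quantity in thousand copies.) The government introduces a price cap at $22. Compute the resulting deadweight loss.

$23408.33 thousand

Competitive equilibrium: 115 − 0.05q = 14 + 0.01q → q* = 1683.3333, p* = 30.8333.
At the ceiling p = 22, quantity supplied = (22 − 14)/0.01 = 800.
Willingness to pay at q' = 800: 115 − 0.05·800 = 75.
Δq = 1683.3333 − 800 = 883.3333; wedge = 75 − 22 = 53.
DWL = ½ × 883.3333 × 53 = $23408.33 thousand.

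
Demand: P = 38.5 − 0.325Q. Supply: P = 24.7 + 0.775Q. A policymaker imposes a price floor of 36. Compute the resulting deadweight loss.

Competitive equilibrium: 38.5 − 0.325Q = 24.7 + 0.775Q → Q* = 12.5455, P* = 34.4227.
At the floor P = 36, quantity demanded = (38.5 − 36)/0.325 = 7.6923.
Sellers' marginal cost at Q' = 7.6923: 24.7 + 0.775·7.6923 = 30.6615.
ΔQ = 12.5455 − 7.6923 = 4.8532; wedge = 36 − 30.6615 = 5.3385.
DWL = ½ × 4.8532 × 5.3385 = 12.95.

12.95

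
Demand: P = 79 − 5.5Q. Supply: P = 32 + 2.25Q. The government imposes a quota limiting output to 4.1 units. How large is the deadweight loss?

14.95

Competitive equilibrium: 79 − 5.5Q = 32 + 2.25Q → Q* = 6.0645, P* = 45.6452.
At Q = 4.1: demand price = 79 − 5.5·4.1 = 56.45; supply price = 32 + 2.25·4.1 = 41.225.
ΔQ = 6.0645 − 4.1 = 1.9645; wedge = 56.45 − 41.225 = 15.225.
Welfare loss = ½ × 1.9645 × 15.225 = 14.95.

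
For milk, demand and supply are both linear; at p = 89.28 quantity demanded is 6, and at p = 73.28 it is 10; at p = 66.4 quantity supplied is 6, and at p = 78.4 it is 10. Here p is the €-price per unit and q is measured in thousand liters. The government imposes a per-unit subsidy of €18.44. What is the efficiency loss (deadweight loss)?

Demand slope = (73.28 − 89.28)/(10 − 6) = −4, so p = 113.28 − 4q.
Supply slope = (78.4 − 66.4)/(10 − 6) = 3, so p = 48.4 + 3q.
Competitive equilibrium: 113.28 − 4q = 48.4 + 3q → q* = 9.2686, p* = 76.2057.
The subsidy lowers effective supply by 18.44: p = 29.96 + 3q.
New quantity: 113.28 − 4q = 29.96 + 3q → q' = 11.9029.
Overproduction Δq = 11.9029 − 9.2686 = 2.6343; wedge = subsidy = 18.44.
DWL = ½ × 2.6343 × 18.44 = €24.29 thousand.

€24.29 thousand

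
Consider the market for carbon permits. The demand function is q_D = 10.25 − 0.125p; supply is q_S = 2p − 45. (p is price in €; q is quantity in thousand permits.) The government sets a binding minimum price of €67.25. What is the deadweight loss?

€112.99 thousand

In inverse form: demand p = 82 − 8q, supply p = 22.5 + 0.5q.
Competitive equilibrium: 82 − 8q = 22.5 + 0.5q → q* = 7, p* = 26.
At the floor p = 67.25, quantity demanded = (82 − 67.25)/8 = 1.8438.
Sellers' marginal cost at q' = 1.8438: 22.5 + 0.5·1.8438 = 23.4219.
Δq = 7 − 1.8438 = 5.1562; wedge = 67.25 − 23.4219 = 43.8281.
Welfare loss = ½ × 5.1562 × 43.8281 = €112.99 thousand.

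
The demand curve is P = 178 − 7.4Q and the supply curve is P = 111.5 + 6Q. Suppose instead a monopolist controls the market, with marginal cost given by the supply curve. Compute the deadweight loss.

Competitive equilibrium: 178 − 7.4Q = 111.5 + 6Q → Q* = 4.9627, P* = 141.2761.
Marginal revenue: MR = 178 − 14.8Q. Set MR = MC: 178 − 14.8Q = 111.5 + 6Q → Q_m = 3.1971.
Price P_m = 178 − 7.4·3.1971 = 154.3415; MC(Q_m) = 111.5 + 6·3.1971 = 130.6826.
Competitive Q* = 4.9627, so ΔQ = 1.7656; wedge = 154.3415 − 130.6826 = 23.6589.
The triangle = ½ × 1.7656 × 23.6589 = 20.89.

20.89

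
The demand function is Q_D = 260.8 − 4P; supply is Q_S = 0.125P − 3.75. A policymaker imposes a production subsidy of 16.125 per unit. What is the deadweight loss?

In inverse form: demand P = 65.2 − 0.25Q, supply P = 30 + 8Q.
Competitive equilibrium: 65.2 − 0.25Q = 30 + 8Q → Q* = 4.2667, P* = 64.1333.
The subsidy lowers effective supply by 16.125: P = 13.875 + 8Q.
New quantity: 65.2 − 0.25Q = 13.875 + 8Q → Q' = 6.2212.
Overproduction ΔQ = 6.2212 − 4.2667 = 1.9545; wedge = subsidy = 16.125.
Welfare loss = ½ × 1.9545 × 16.125 = 15.76.

15.76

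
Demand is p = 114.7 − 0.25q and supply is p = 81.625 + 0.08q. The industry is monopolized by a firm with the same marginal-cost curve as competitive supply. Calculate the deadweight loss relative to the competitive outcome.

Competitive equilibrium: 114.7 − 0.25q = 81.625 + 0.08q → q* = 100.2273, p* = 89.6432.
Marginal revenue: MR = 114.7 − 0.5q. Set MR = MC: 114.7 − 0.5q = 81.625 + 0.08q → q_m = 57.0259.
Price p_m = 114.7 − 0.25·57.0259 = 100.4435; MC(q_m) = 81.625 + 0.08·57.0259 = 86.1871.
Competitive q* = 100.2273, so Δq = 43.2014; wedge = 100.4435 − 86.1871 = 14.2564.
The triangle = ½ × 43.2014 × 14.2564 = 307.95.

307.95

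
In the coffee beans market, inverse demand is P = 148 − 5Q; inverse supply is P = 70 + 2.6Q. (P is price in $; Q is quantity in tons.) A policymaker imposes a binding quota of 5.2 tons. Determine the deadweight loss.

$97.42

Competitive equilibrium: 148 − 5Q = 70 + 2.6Q → Q* = 10.2632, P* = 96.6842.
At Q = 5.2: demand price = 148 − 5·5.2 = 122; supply price = 70 + 2.6·5.2 = 83.52.
ΔQ = 10.2632 − 5.2 = 5.0632; wedge = 122 − 83.52 = 38.48.
DWL = ½ × 5.0632 × 38.48 = $97.42.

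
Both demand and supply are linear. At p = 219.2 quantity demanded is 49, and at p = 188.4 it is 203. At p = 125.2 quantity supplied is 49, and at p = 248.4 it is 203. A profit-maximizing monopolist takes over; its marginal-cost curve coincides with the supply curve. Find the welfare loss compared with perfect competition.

Demand slope = (188.4 − 219.2)/(203 − 49) = −0.2, so p = 229 − 0.2q.
Supply slope = (248.4 − 125.2)/(203 − 49) = 0.8, so p = 86 + 0.8q.
Competitive equilibrium: 229 − 0.2q = 86 + 0.8q → q* = 143, p* = 200.4.
Marginal revenue: MR = 229 − 0.4q. Set MR = MC: 229 − 0.4q = 86 + 0.8q → q_m = 119.1667.
Price p_m = 229 − 0.2·119.1667 = 205.1667; MC(q_m) = 86 + 0.8·119.1667 = 181.3334.
Competitive q* = 143, so Δq = 23.8333; wedge = 205.1667 − 181.3334 = 23.8333.
The triangle = ½ × 23.8333 × 23.8333 = 284.01.

284.01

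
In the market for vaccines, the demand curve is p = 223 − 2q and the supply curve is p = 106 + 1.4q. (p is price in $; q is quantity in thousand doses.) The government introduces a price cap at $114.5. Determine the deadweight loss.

Competitive equilibrium: 223 − 2q = 106 + 1.4q → q* = 34.4118, p* = 154.1765.
At the ceiling p = 114.5, quantity supplied = (114.5 − 106)/1.4 = 6.0714.
Willingness to pay at q' = 6.0714: 223 − 2·6.0714 = 210.8572.
Δq = 34.4118 − 6.0714 = 28.3404; wedge = 210.8572 − 114.5 = 96.3572.
DWL = ½ × 28.3404 × 96.3572 = $1365.40 thousand.

$1365.40 thousand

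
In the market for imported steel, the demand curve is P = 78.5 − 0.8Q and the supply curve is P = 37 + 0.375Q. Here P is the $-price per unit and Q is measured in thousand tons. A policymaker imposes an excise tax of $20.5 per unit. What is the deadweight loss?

Competitive equilibrium: 78.5 − 0.8Q = 37 + 0.375Q → Q* = 35.3191, P* = 50.2447.
With the tax, the buyer price exceeds the seller price by 20.5: (78.5 − 0.8Q) − (37 + 0.375Q) = 20.5 → Q' = 17.8723.
ΔQ = 35.3191 − 17.8723 = 17.4468; the wedge equals the tax, 20.5.
The triangle = ½ × 17.4468 × 20.5 = $178.83 thousand.

$178.83 thousand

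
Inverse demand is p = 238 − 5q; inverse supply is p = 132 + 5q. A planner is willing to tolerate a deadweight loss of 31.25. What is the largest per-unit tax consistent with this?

25

Competitive equilibrium: 238 − 5q = 132 + 5q → q* = 10.6, p* = 185.
A tax t gives Δq = t/10 and wedge t, so DWL = t²/20.
t²/20 = 31.25 → t² = 625 → t = 25.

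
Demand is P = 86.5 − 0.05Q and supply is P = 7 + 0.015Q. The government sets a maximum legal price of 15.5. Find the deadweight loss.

Competitive equilibrium: 86.5 − 0.05Q = 7 + 0.015Q → Q* = 1223.07692, P* = 25.34615.
At the ceiling P = 15.5, quantity supplied = (15.5 − 7)/0.015 = 566.66667.
Willingness to pay at Q' = 566.66667: 86.5 − 0.05·566.66667 = 58.16667.
ΔQ = 1223.07692 − 566.66667 = 656.41025; wedge = 58.16667 − 15.5 = 42.66667.
Deadweight loss = ½ × 656.41025 × 42.66667 = 14003.42.

14003.42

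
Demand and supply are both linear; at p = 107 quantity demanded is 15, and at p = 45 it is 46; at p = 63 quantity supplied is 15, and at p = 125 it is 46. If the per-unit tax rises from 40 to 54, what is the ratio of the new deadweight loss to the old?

Demand slope = (45 − 107)/(46 − 15) = −2, so p = 137 − 2q.
Supply slope = (125 − 63)/(46 − 15) = 2, so p = 33 + 2q.
Competitive equilibrium: 137 − 2q = 33 + 2q → q* = 26, p* = 85.
For a per-unit tax t: Δq = t/4, so DWL = ½·t·(t/4) = t²/8.
At t = 40: DWL = 200. At t = 54: DWL = 364.5.
Ratio = (54/40)² = 1.8225.

1.8225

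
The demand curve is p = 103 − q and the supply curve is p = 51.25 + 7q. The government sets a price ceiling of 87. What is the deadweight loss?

7.42

Competitive equilibrium: 103 − q = 51.25 + 7q → q* = 6.4688, p* = 96.5313.
At the ceiling p = 87, quantity supplied = (87 − 51.25)/7 = 5.1071.
Willingness to pay at q' = 5.1071: 103 − 1·5.1071 = 97.8929.
Δq = 6.4688 − 5.1071 = 1.3617; wedge = 97.8929 − 87 = 10.8929.
Welfare loss = ½ × 1.3617 × 10.8929 = 7.42.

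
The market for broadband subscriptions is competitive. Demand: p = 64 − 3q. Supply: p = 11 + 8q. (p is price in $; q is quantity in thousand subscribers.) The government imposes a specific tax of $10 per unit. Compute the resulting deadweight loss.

Competitive equilibrium: 64 − 3q = 11 + 8q → q* = 4.8182, p* = 49.5455.
With the tax, the buyer price exceeds the seller price by 10: (64 − 3q) − (11 + 8q) = 10 → q' = 3.9091.
Δq = 4.8182 − 3.9091 = 0.9091; the wedge equals the tax, 10.
Welfare loss = ½ × 0.9091 × 10 = $4.55 thousand.

$4.55 thousand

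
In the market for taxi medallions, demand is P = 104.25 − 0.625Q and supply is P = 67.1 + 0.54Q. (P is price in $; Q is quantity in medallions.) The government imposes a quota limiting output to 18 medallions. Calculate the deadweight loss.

Competitive equilibrium: 104.25 − 0.625Q = 67.1 + 0.54Q → Q* = 31.8884, P* = 84.3197.
At Q = 18: demand price = 104.25 − 0.625·18 = 93; supply price = 67.1 + 0.54·18 = 76.82.
ΔQ = 31.8884 − 18 = 13.8884; wedge = 93 − 76.82 = 16.18.
The triangle = ½ × 13.8884 × 16.18 = $112.36.

$112.36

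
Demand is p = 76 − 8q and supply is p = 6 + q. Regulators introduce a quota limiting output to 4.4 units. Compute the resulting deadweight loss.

51.34

Competitive equilibrium: 76 − 8q = 6 + q → q* = 7.7778, p* = 13.7778.
At q = 4.4: demand price = 76 − 8·4.4 = 40.8; supply price = 6 + 1·4.4 = 10.4.
Δq = 7.7778 − 4.4 = 3.3778; wedge = 40.8 − 10.4 = 30.4.
The triangle = ½ × 3.3778 × 30.4 = 51.34.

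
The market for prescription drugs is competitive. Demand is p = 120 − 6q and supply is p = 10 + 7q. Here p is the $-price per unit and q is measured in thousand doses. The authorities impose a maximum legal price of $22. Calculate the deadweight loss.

$295.92 thousand

Competitive equilibrium: 120 − 6q = 10 + 7q → q* = 8.46154, p* = 69.23077.
At the ceiling p = 22, quantity supplied = (22 − 10)/7 = 1.71429.
Willingness to pay at q' = 1.71429: 120 − 6·1.71429 = 109.71426.
Δq = 8.46154 − 1.71429 = 6.74725; wedge = 109.71426 − 22 = 87.71426.
The triangle = ½ × 6.74725 × 87.71426 = $295.92 thousand.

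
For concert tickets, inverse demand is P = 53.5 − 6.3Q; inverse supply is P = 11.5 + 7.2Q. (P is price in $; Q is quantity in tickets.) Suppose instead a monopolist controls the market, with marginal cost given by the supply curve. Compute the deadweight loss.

$6.61

Competitive equilibrium: 53.5 − 6.3Q = 11.5 + 7.2Q → Q* = 3.1111, P* = 33.9.
Marginal revenue: MR = 53.5 − 12.6Q. Set MR = MC: 53.5 − 12.6Q = 11.5 + 7.2Q → Q_m = 2.1212.
Price P_m = 53.5 − 6.3·2.1212 = 40.1364; MC(Q_m) = 11.5 + 7.2·2.1212 = 26.7726.
Competitive Q* = 3.1111, so ΔQ = 0.9899; wedge = 40.1364 − 26.7726 = 13.3638.
Welfare loss = ½ × 0.9899 × 13.3638 = $6.61.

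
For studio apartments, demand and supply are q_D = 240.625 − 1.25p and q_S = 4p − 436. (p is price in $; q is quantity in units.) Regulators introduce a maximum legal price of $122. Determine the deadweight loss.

$397.72

In inverse form: demand p = 192.5 − 0.8q, supply p = 109 + 0.25q.
Competitive equilibrium: 192.5 − 0.8q = 109 + 0.25q → q* = 79.5238, p* = 128.881.
At the ceiling p = 122, quantity supplied = (122 − 109)/0.25 = 52.
Willingness to pay at q' = 52: 192.5 − 0.8·52 = 150.9.
Δq = 79.5238 − 52 = 27.5238; wedge = 150.9 − 122 = 28.9.
Welfare loss = ½ × 27.5238 × 28.9 = $397.72.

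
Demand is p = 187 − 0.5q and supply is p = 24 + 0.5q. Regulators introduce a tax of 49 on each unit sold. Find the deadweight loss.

Competitive equilibrium: 187 − 0.5q = 24 + 0.5q → q* = 163, p* = 105.5.
With the tax, the buyer price exceeds the seller price by 49: (187 − 0.5q) − (24 + 0.5q) = 49 → q' = 114.
Δq = 163 − 114 = 49; the wedge equals the tax, 49.
DWL = ½ × 49 × 49 = 1200.50.

1200.50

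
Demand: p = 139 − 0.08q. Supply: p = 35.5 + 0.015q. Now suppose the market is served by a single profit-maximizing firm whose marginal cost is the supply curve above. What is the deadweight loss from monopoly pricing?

11782.32

Competitive equilibrium: 139 − 0.08q = 35.5 + 0.015q → q* = 1089.47368, p* = 51.84211.
Marginal revenue: MR = 139 − 0.16q. Set MR = MC: 139 − 0.16q = 35.5 + 0.015q → q_m = 591.42857.
Price p_m = 139 − 0.08·591.42857 = 91.68571; MC(q_m) = 35.5 + 0.015·591.42857 = 44.37143.
Competitive q* = 1089.47368, so Δq = 498.04511; wedge = 91.68571 − 44.37143 = 47.31428.
Deadweight loss = ½ × 498.04511 × 47.31428 = 11782.32.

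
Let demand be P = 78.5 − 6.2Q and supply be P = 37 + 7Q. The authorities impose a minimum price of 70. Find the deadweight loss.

20.75

Competitive equilibrium: 78.5 − 6.2Q = 37 + 7Q → Q* = 3.1439, P* = 59.0076.
At the floor P = 70, quantity demanded = (78.5 − 70)/6.2 = 1.371.
Sellers' marginal cost at Q' = 1.371: 37 + 7·1.371 = 46.597.
ΔQ = 3.1439 − 1.371 = 1.7729; wedge = 70 − 46.597 = 23.403.
Welfare loss = ½ × 1.7729 × 23.403 = 20.75.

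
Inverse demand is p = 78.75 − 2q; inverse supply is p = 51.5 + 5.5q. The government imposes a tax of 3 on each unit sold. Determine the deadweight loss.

Competitive equilibrium: 78.75 − 2q = 51.5 + 5.5q → q* = 3.6333, p* = 71.4833.
With the tax, the buyer price exceeds the seller price by 3: (78.75 − 2q) − (51.5 + 5.5q) = 3 → q' = 3.2333.
Δq = 3.6333 − 3.2333 = 0.4; the wedge equals the tax, 3.
The triangle = ½ × 0.4 × 3 = 0.60.

0.60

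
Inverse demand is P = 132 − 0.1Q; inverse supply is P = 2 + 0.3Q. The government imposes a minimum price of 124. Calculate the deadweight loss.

Competitive equilibrium: 132 − 0.1Q = 2 + 0.3Q → Q* = 325, P* = 99.5.
At the floor P = 124, quantity demanded = (132 − 124)/0.1 = 80.
Sellers' marginal cost at Q' = 80: 2 + 0.3·80 = 26.
ΔQ = 325 − 80 = 245; wedge = 124 − 26 = 98.
The triangle = ½ × 245 × 98 = 12005.

12005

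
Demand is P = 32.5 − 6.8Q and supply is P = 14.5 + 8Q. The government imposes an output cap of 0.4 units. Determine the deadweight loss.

Competitive equilibrium: 32.5 − 6.8Q = 14.5 + 8Q → Q* = 1.2162, P* = 24.2297.
At Q = 0.4: demand price = 32.5 − 6.8·0.4 = 29.78; supply price = 14.5 + 8·0.4 = 17.7.
ΔQ = 1.2162 − 0.4 = 0.8162; wedge = 29.78 − 17.7 = 12.08.
Deadweight loss = ½ × 0.8162 × 12.08 = 4.93.

4.93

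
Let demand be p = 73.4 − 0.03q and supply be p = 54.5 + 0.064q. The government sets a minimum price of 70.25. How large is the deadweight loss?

433.73

Competitive equilibrium: 73.4 − 0.03q = 54.5 + 0.064q → q* = 201.0638, p* = 67.3681.
At the floor p = 70.25, quantity demanded = (73.4 − 70.25)/0.03 = 105.
Sellers' marginal cost at q' = 105: 54.5 + 0.064·105 = 61.22.
Δq = 201.0638 − 105 = 96.0638; wedge = 70.25 − 61.22 = 9.03.
Deadweight loss = ½ × 96.0638 × 9.03 = 433.73.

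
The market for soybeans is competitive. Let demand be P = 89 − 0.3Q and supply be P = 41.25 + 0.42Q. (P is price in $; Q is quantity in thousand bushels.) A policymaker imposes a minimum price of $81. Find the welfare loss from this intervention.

Competitive equilibrium: 89 − 0.3Q = 41.25 + 0.42Q → Q* = 66.3194, P* = 69.1042.
At the floor P = 81, quantity demanded = (89 − 81)/0.3 = 26.6667.
Sellers' marginal cost at Q' = 26.6667: 41.25 + 0.42·26.6667 = 52.45.
ΔQ = 66.3194 − 26.6667 = 39.6527; wedge = 81 − 52.45 = 28.55.
Deadweight loss = ½ × 39.6527 × 28.55 = $566.04 thousand.

$566.04 thousand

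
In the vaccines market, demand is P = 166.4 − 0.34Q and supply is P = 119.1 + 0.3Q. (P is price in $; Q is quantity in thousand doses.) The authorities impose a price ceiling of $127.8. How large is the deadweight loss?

$645.30 thousand

Competitive equilibrium: 166.4 − 0.34Q = 119.1 + 0.3Q → Q* = 73.9063, P* = 141.2719.
At the ceiling P = 127.8, quantity supplied = (127.8 − 119.1)/0.3 = 29.
Willingness to pay at Q' = 29: 166.4 − 0.34·29 = 156.54.
ΔQ = 73.9063 − 29 = 44.9063; wedge = 156.54 − 127.8 = 28.74.
DWL = ½ × 44.9063 × 28.74 = $645.30 thousand.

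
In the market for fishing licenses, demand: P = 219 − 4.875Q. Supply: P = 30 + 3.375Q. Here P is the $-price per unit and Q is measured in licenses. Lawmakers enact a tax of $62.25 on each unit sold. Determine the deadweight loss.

$234.85

Competitive equilibrium: 219 − 4.875Q = 30 + 3.375Q → Q* = 22.9091, P* = 107.3182.
With the tax, the buyer price exceeds the seller price by 62.25: (219 − 4.875Q) − (30 + 3.375Q) = 62.25 → Q' = 15.3636.
ΔQ = 22.9091 − 15.3636 = 7.5455; the wedge equals the tax, 62.25.
Welfare loss = ½ × 7.5455 × 62.25 = $234.85.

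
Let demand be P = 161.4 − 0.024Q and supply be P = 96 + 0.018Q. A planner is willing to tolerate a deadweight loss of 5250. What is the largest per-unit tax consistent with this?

Competitive equilibrium: 161.4 − 0.024Q = 96 + 0.018Q → Q* = 1557.1429, P* = 124.0286.
A tax t gives ΔQ = t/0.042 and wedge t, so DWL = t²/0.084.
t²/0.084 = 5250 → t² = 441 → t = 21.

21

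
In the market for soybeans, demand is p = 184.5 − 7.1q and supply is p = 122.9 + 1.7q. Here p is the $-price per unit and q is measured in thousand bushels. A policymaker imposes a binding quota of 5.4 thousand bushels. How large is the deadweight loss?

Competitive equilibrium: 184.5 − 7.1q = 122.9 + 1.7q → q* = 7, p* = 134.8.
At q = 5.4: demand price = 184.5 − 7.1·5.4 = 146.16; supply price = 122.9 + 1.7·5.4 = 132.08.
Δq = 7 − 5.4 = 1.6; wedge = 146.16 − 132.08 = 14.08.
Deadweight loss = ½ × 1.6 × 14.08 = $11.264 thousand.

$11.264 thousand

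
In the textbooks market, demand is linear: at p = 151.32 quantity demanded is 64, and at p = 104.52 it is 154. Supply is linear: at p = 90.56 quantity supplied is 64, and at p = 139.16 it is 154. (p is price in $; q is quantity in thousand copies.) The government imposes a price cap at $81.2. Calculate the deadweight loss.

$2953.81 thousand

Demand slope = (104.52 − 151.32)/(154 − 64) = −0.52, so p = 184.6 − 0.52q.
Supply slope = (139.16 − 90.56)/(154 − 64) = 0.54, so p = 56 + 0.54q.
Competitive equilibrium: 184.6 − 0.52q = 56 + 0.54q → q* = 121.3208, p* = 121.5132.
At the ceiling p = 81.2, quantity supplied = (81.2 − 56)/0.54 = 46.6667.
Willingness to pay at q' = 46.6667: 184.6 − 0.52·46.6667 = 160.3333.
Δq = 121.3208 − 46.6667 = 74.6541; wedge = 160.3333 − 81.2 = 79.1333.
DWL = ½ × 74.6541 × 79.1333 = $2953.81 thousand.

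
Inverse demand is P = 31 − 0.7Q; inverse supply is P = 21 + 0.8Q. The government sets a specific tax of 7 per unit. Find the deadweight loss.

Competitive equilibrium: 31 − 0.7Q = 21 + 0.8Q → Q* = 6.6667, P* = 26.3333.
With the tax, the buyer price exceeds the seller price by 7: (31 − 0.7Q) − (21 + 0.8Q) = 7 → Q' = 2.
ΔQ = 6.6667 − 2 = 4.6667; the wedge equals the tax, 7.
The triangle = ½ × 4.6667 × 7 = 16.33.

16.33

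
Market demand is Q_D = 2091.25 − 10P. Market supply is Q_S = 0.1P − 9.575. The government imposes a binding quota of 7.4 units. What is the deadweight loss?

73.89

In inverse form: demand P = 209.125 − 0.1Q, supply P = 95.75 + 10Q.
Competitive equilibrium: 209.125 − 0.1Q = 95.75 + 10Q → Q* = 11.2252, P* = 208.0025.
At Q = 7.4: demand price = 209.125 − 0.1·7.4 = 208.385; supply price = 95.75 + 10·7.4 = 169.75.
ΔQ = 11.2252 − 7.4 = 3.8252; wedge = 208.385 − 169.75 = 38.635.
Welfare loss = ½ × 3.8252 × 38.635 = 73.89.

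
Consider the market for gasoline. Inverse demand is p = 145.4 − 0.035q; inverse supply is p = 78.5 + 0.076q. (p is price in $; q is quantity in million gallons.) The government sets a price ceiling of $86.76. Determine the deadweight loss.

$13545.01 million

Competitive equilibrium: 145.4 − 0.035q = 78.5 + 0.076q → q* = 602.7027, p* = 124.30541.
At the ceiling p = 86.76, quantity supplied = (86.76 − 78.5)/0.076 = 108.68421.
Willingness to pay at q' = 108.68421: 145.4 − 0.035·108.68421 = 141.59605.
Δq = 602.7027 − 108.68421 = 494.01849; wedge = 141.59605 − 86.76 = 54.83605.
Deadweight loss = ½ × 494.01849 × 54.83605 = $13545.01 million.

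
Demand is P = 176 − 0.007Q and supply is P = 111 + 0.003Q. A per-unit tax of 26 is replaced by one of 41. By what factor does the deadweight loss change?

2.487

Competitive equilibrium: 176 − 0.007Q = 111 + 0.003Q → Q* = 6500, P* = 130.5.
For a per-unit tax t: ΔQ = t/0.01, so DWL = ½·t·(t/0.01) = t²/0.02.
At t = 26: DWL = 33800. At t = 41: DWL = 84050.
Ratio = (41/26)² = 2.487.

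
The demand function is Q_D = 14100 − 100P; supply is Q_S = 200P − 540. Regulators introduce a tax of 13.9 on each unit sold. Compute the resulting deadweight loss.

In inverse form: demand P = 141 − 0.01Q, supply P = 2.7 + 0.005Q.
Competitive equilibrium: 141 − 0.01Q = 2.7 + 0.005Q → Q* = 9220, P* = 48.8.
With the tax, the buyer price exceeds the seller price by 13.9: (141 − 0.01Q) − (2.7 + 0.005Q) = 13.9 → Q' = 8293.3333.
ΔQ = 9220 − 8293.3333 = 926.6667; the wedge equals the tax, 13.9.
Deadweight loss = ½ × 926.6667 × 13.9 = 6440.33.

6440.33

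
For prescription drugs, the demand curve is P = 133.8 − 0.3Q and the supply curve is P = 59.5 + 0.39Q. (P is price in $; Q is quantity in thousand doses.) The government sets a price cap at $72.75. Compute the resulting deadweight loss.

Competitive equilibrium: 133.8 − 0.3Q = 59.5 + 0.39Q → Q* = 107.6812, P* = 101.4957.
At the ceiling P = 72.75, quantity supplied = (72.75 − 59.5)/0.39 = 33.9744.
Willingness to pay at Q' = 33.9744: 133.8 − 0.3·33.9744 = 123.6077.
ΔQ = 107.6812 − 33.9744 = 73.7068; wedge = 123.6077 − 72.75 = 50.8577.
Welfare loss = ½ × 73.7068 × 50.8577 = $1874.28 thousand.

$1874.28 thousand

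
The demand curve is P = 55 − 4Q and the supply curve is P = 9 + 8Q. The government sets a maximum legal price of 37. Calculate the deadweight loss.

Competitive equilibrium: 55 − 4Q = 9 + 8Q → Q* = 3.8333, P* = 39.6667.
At the ceiling P = 37, quantity supplied = (37 − 9)/8 = 3.5.
Willingness to pay at Q' = 3.5: 55 − 4·3.5 = 41.
ΔQ = 3.8333 − 3.5 = 0.3333; wedge = 41 − 37 = 4.
Deadweight loss = ½ × 0.3333 × 4 = 0.67.

0.67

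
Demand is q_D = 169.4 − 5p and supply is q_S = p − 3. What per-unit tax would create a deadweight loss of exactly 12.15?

5.4

In inverse form: demand p = 33.88 − 0.2q, supply p = 3 + q.
Competitive equilibrium: 33.88 − 0.2q = 3 + q → q* = 25.7333, p* = 28.7333.
A tax t gives Δq = t/1.2 and wedge t, so DWL = t²/2.4.
t²/2.4 = 12.15 → t² = 29.16 → t = 5.4.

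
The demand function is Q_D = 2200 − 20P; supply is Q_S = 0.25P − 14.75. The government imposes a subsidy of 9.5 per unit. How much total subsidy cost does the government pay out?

In inverse form: demand P = 110 − 0.05Q, supply P = 59 + 4Q.
Competitive equilibrium: 110 − 0.05Q = 59 + 4Q → Q* = 12.5926, P* = 109.3704.
The subsidy lowers effective supply by 9.5: P = 49.5 + 4Q.
New quantity: 110 − 0.05Q = 49.5 + 4Q → Q' = 14.9383.
Total subsidy cost = 9.5 × 14.9383 = 141.91.

141.91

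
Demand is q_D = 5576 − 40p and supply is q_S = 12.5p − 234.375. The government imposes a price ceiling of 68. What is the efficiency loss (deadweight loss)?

14938.33

In inverse form: demand p = 139.4 − 0.025q, supply p = 18.75 + 0.08q.
Competitive equilibrium: 139.4 − 0.025q = 18.75 + 0.08q → q* = 1149.047619, p* = 110.67381.
At the ceiling p = 68, quantity supplied = (68 − 18.75)/0.08 = 615.625.
Willingness to pay at q' = 615.625: 139.4 − 0.025·615.625 = 124.009375.
Δq = 1149.047619 − 615.625 = 533.422619; wedge = 124.009375 − 68 = 56.009375.
Welfare loss = ½ × 533.422619 × 56.009375 = 14938.33.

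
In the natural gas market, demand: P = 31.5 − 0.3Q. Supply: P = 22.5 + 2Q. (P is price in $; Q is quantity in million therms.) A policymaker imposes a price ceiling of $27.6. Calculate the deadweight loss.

Competitive equilibrium: 31.5 − 0.3Q = 22.5 + 2Q → Q* = 3.913, P* = 30.3261.
At the ceiling P = 27.6, quantity supplied = (27.6 − 22.5)/2 = 2.55.
Willingness to pay at Q' = 2.55: 31.5 − 0.3·2.55 = 30.735.
ΔQ = 3.913 − 2.55 = 1.363; wedge = 30.735 − 27.6 = 3.135.
Deadweight loss = ½ × 1.363 × 3.135 = $2.14 million.

$2.14 million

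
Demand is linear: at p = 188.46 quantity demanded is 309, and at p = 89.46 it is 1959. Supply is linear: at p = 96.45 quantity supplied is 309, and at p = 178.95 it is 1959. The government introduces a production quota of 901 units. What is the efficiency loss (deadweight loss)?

Demand slope = (89.46 − 188.46)/(1959 − 309) = −0.06, so p = 207 − 0.06q.
Supply slope = (178.95 − 96.45)/(1959 − 309) = 0.05, so p = 81 + 0.05q.
Competitive equilibrium: 207 − 0.06q = 81 + 0.05q → q* = 1145.4545, p* = 138.2727.
At q = 901: demand price = 207 − 0.06·901 = 152.94; supply price = 81 + 0.05·901 = 126.05.
Δq = 1145.4545 − 901 = 244.4545; wedge = 152.94 − 126.05 = 26.89.
Welfare loss = ½ × 244.4545 × 26.89 = 3286.69.

3286.69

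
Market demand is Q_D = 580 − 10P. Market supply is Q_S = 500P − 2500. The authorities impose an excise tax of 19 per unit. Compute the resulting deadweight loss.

1769.61

In inverse form: demand P = 58 − 0.1Q, supply P = 5 + 0.002Q.
Competitive equilibrium: 58 − 0.1Q = 5 + 0.002Q → Q* = 519.6078, P* = 6.0392.
With the tax, the buyer price exceeds the seller price by 19: (58 − 0.1Q) − (5 + 0.002Q) = 19 → Q' = 333.3333.
ΔQ = 519.6078 − 333.3333 = 186.2745; the wedge equals the tax, 19.
Welfare loss = ½ × 186.2745 × 19 = 1769.61.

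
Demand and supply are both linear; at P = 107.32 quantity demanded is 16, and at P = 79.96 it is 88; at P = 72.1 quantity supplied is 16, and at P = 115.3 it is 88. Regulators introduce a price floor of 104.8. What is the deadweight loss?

420.87

Demand slope = (79.96 − 107.32)/(88 − 16) = −0.38, so P = 113.4 − 0.38Q.
Supply slope = (115.3 − 72.1)/(88 − 16) = 0.6, so P = 62.5 + 0.6Q.
Competitive equilibrium: 113.4 − 0.38Q = 62.5 + 0.6Q → Q* = 51.9388, P* = 93.6633.
At the floor P = 104.8, quantity demanded = (113.4 − 104.8)/0.38 = 22.6316.
Sellers' marginal cost at Q' = 22.6316: 62.5 + 0.6·22.6316 = 76.079.
ΔQ = 51.9388 − 22.6316 = 29.3072; wedge = 104.8 − 76.079 = 28.721.
The triangle = ½ × 29.3072 × 28.721 = 420.87.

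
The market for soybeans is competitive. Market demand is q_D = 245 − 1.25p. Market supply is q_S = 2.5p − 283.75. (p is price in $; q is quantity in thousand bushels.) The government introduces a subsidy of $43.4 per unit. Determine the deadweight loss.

In inverse form: demand p = 196 − 0.8q, supply p = 113.5 + 0.4q.
Competitive equilibrium: 196 − 0.8q = 113.5 + 0.4q → q* = 68.75, p* = 141.
The subsidy lowers effective supply by 43.4: p = 70.1 + 0.4q.
New quantity: 196 − 0.8q = 70.1 + 0.4q → q' = 104.9167.
Overproduction Δq = 104.9167 − 68.75 = 36.1667; wedge = subsidy = 43.4.
DWL = ½ × 36.1667 × 43.4 = $784.82 thousand.

$784.82 thousand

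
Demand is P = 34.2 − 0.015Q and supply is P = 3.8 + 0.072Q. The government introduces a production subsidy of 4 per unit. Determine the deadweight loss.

Competitive equilibrium: 34.2 − 0.015Q = 3.8 + 0.072Q → Q* = 349.4253, P* = 28.9586.
The subsidy lowers effective supply by 4: P = 0.072Q − 0.2.
New quantity: 34.2 − 0.015Q = 0.072Q − 0.2 → Q' = 395.4023.
Overproduction ΔQ = 395.4023 − 349.4253 = 45.977; wedge = subsidy = 4.
The triangle = ½ × 45.977 × 4 = 91.95.

91.95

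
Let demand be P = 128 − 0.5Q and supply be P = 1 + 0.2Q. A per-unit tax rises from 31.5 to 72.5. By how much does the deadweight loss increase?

Competitive equilibrium: 128 − 0.5Q = 1 + 0.2Q → Q* = 181.4286, P* = 37.2857.
For a per-unit tax t: ΔQ = t/0.7, so DWL = ½·t·(t/0.7) = t²/1.4.
At t = 31.5: DWL = 708.75. At t = 72.5: DWL = 3754.464.
Increase = 3754.464 − 708.75 = 3045.71.

3045.71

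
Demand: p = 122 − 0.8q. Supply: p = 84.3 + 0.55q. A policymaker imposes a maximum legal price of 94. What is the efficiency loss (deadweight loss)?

71.47

Competitive equilibrium: 122 − 0.8q = 84.3 + 0.55q → q* = 27.9259, p* = 99.6593.
At the ceiling p = 94, quantity supplied = (94 − 84.3)/0.55 = 17.6364.
Willingness to pay at q' = 17.6364: 122 − 0.8·17.6364 = 107.8909.
Δq = 27.9259 − 17.6364 = 10.2895; wedge = 107.8909 − 94 = 13.8909.
Deadweight loss = ½ × 10.2895 × 13.8909 = 71.47.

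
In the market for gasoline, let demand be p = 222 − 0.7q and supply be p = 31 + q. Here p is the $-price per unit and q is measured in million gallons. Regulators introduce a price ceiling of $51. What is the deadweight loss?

$7249.71 million

Competitive equilibrium: 222 − 0.7q = 31 + q → q* = 112.35294, p* = 143.35294.
At the ceiling p = 51, quantity supplied = (51 − 31)/1 = 20.
Willingness to pay at q' = 20: 222 − 0.7·20 = 208.
Δq = 112.35294 − 20 = 92.35294; wedge = 208 − 51 = 157.
DWL = ½ × 92.35294 × 157 = $7249.71 million.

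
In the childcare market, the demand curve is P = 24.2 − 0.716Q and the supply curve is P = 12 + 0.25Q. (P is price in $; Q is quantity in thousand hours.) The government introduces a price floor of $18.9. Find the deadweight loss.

Competitive equilibrium: 24.2 − 0.716Q = 12 + 0.25Q → Q* = 12.6294, P* = 15.1573.
At the floor P = 18.9, quantity demanded = (24.2 − 18.9)/0.716 = 7.4022.
Sellers' marginal cost at Q' = 7.4022: 12 + 0.25·7.4022 = 13.8506.
ΔQ = 12.6294 − 7.4022 = 5.2272; wedge = 18.9 − 13.8506 = 5.0494.
The triangle = ½ × 5.2272 × 5.0494 = $13.20 thousand.

$13.20 thousand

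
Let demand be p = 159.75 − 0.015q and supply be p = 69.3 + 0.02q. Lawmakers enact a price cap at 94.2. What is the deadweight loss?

31389.51

Competitive equilibrium: 159.75 − 0.015q = 69.3 + 0.02q → q* = 2584.2857, p* = 120.9857.
At the ceiling p = 94.2, quantity supplied = (94.2 − 69.3)/0.02 = 1245.
Willingness to pay at q' = 1245: 159.75 − 0.015·1245 = 141.075.
Δq = 2584.2857 − 1245 = 1339.2857; wedge = 141.075 − 94.2 = 46.875.
Welfare loss = ½ × 1339.2857 × 46.875 = 31389.51.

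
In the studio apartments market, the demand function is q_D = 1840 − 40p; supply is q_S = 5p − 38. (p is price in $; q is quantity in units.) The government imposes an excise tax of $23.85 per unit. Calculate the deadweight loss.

In inverse form: demand p = 46 − 0.025q, supply p = 7.6 + 0.2q.
Competitive equilibrium: 46 − 0.025q = 7.6 + 0.2q → q* = 170.6667, p* = 41.7333.
With the tax, the buyer price exceeds the seller price by 23.85: (46 − 0.025q) − (7.6 + 0.2q) = 23.85 → q' = 64.6667.
Δq = 170.6667 − 64.6667 = 106; the wedge equals the tax, 23.85.
The triangle = ½ × 106 × 23.85 = $1264.05.

$1264.05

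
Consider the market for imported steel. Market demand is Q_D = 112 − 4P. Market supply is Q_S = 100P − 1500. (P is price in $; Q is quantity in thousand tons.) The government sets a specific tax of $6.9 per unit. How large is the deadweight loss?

In inverse form: demand P = 28 − 0.25Q, supply P = 15 + 0.01Q.
Competitive equilibrium: 28 − 0.25Q = 15 + 0.01Q → Q* = 50, P* = 15.5.
With the tax, the buyer price exceeds the seller price by 6.9: (28 − 0.25Q) − (15 + 0.01Q) = 6.9 → Q' = 23.4615.
ΔQ = 50 − 23.4615 = 26.5385; the wedge equals the tax, 6.9.
Deadweight loss = ½ × 26.5385 × 6.9 = $91.56 thousand.

$91.56 thousand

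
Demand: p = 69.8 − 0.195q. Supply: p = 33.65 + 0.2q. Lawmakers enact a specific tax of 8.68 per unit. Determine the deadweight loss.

95.37

Competitive equilibrium: 69.8 − 0.195q = 33.65 + 0.2q → q* = 91.519, p* = 51.9538.
With the tax, the buyer price exceeds the seller price by 8.68: (69.8 − 0.195q) − (33.65 + 0.2q) = 8.68 → q' = 69.5443.
Δq = 91.519 − 69.5443 = 21.9747; the wedge equals the tax, 8.68.
Deadweight loss = ½ × 21.9747 × 8.68 = 95.37.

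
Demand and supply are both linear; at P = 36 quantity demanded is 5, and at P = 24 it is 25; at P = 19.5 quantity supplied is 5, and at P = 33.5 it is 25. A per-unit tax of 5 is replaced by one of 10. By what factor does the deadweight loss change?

Demand slope = (24 − 36)/(25 − 5) = −0.6, so P = 39 − 0.6Q.
Supply slope = (33.5 − 19.5)/(25 − 5) = 0.7, so P = 16 + 0.7Q.
Competitive equilibrium: 39 − 0.6Q = 16 + 0.7Q → Q* = 17.6923, P* = 28.3846.
For a per-unit tax t: ΔQ = t/1.3, so DWL = ½·t·(t/1.3) = t²/2.6.
At t = 5: DWL = 9.615. At t = 10: DWL = 38.462.
Ratio = (10/5)² = 4.

4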